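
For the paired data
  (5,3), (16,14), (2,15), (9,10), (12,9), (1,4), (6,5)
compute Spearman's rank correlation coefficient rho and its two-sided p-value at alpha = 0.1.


Step 1: Rank x and y separately (midranks; no ties here).
rank(x): 5->3, 16->7, 2->2, 9->5, 12->6, 1->1, 6->4
rank(y): 3->1, 14->6, 15->7, 10->5, 9->4, 4->2, 5->3
Step 2: d_i = R_x(i) - R_y(i); compute d_i^2.
  (3-1)^2=4, (7-6)^2=1, (2-7)^2=25, (5-5)^2=0, (6-4)^2=4, (1-2)^2=1, (4-3)^2=1
sum(d^2) = 36.
Step 3: rho = 1 - 6*36 / (7*(7^2 - 1)) = 1 - 216/336 = 0.357143.
Step 4: Under H0, t = rho * sqrt((n-2)/(1-rho^2)) = 0.8550 ~ t(5).
Step 5: Two-sided p-value from the t-distribution with 5 df = 0.431611.
Step 6: alpha = 0.1. fail to reject H0.

rho = 0.3571, p = 0.431611, fail to reject H0 at alpha = 0.1.


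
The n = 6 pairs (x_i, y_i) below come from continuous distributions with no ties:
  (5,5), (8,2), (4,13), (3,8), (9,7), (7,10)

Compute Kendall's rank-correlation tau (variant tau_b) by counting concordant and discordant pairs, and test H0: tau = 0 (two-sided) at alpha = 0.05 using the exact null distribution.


Step 1: Enumerate the 15 unordered pairs (i,j) with i<j and classify each by sign(x_j-x_i) * sign(y_j-y_i).
  (1,2):dx=+3,dy=-3->D; (1,3):dx=-1,dy=+8->D; (1,4):dx=-2,dy=+3->D; (1,5):dx=+4,dy=+2->C
  (1,6):dx=+2,dy=+5->C; (2,3):dx=-4,dy=+11->D; (2,4):dx=-5,dy=+6->D; (2,5):dx=+1,dy=+5->C
  (2,6):dx=-1,dy=+8->D; (3,4):dx=-1,dy=-5->C; (3,5):dx=+5,dy=-6->D; (3,6):dx=+3,dy=-3->D
  (4,5):dx=+6,dy=-1->D; (4,6):dx=+4,dy=+2->C; (5,6):dx=-2,dy=+3->D
Step 2: C = 5, D = 10, total pairs = 15.
Step 3: tau = (C - D)/(n(n-1)/2) = (5 - 10)/15 = -0.333333.
Step 4: Exact two-sided p-value (enumerate n! = 720 permutations of y under H0): p = 0.469444.
Step 5: alpha = 0.05. fail to reject H0.

tau_b = -0.3333 (C=5, D=10), p = 0.469444, fail to reject H0.


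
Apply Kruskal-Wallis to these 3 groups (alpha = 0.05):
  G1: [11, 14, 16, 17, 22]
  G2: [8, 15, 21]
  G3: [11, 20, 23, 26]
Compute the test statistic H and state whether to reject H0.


Step 1: Combine all N = 12 observations and assign midranks.
sorted (value, group, rank): (8,G2,1), (11,G1,2.5), (11,G3,2.5), (14,G1,4), (15,G2,5), (16,G1,6), (17,G1,7), (20,G3,8), (21,G2,9), (22,G1,10), (23,G3,11), (26,G3,12)
Step 2: Sum ranks within each group.
R_1 = 29.5 (n_1 = 5)
R_2 = 15 (n_2 = 3)
R_3 = 33.5 (n_3 = 4)
Step 3: H = 12/(N(N+1)) * sum(R_i^2/n_i) - 3(N+1)
     = 12/(12*13) * (29.5^2/5 + 15^2/3 + 33.5^2/4) - 3*13
     = 0.076923 * 529.612 - 39
     = 1.739423.
Step 4: Ties present; correction factor C = 1 - 6/(12^3 - 12) = 0.996503. Corrected H = 1.739423 / 0.996503 = 1.745526.
Step 5: Under H0, H ~ chi^2(2); p-value = 0.417796.
Step 6: alpha = 0.05. fail to reject H0.

H = 1.7455, df = 2, p = 0.417796, fail to reject H0.


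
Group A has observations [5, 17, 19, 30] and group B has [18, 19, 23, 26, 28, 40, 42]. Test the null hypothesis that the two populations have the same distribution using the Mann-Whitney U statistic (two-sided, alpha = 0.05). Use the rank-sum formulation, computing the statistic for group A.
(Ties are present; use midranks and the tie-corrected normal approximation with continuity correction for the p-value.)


Step 1: Combine and sort all 11 observations; assign midranks.
sorted (value, group): (5,X), (17,X), (18,Y), (19,X), (19,Y), (23,Y), (26,Y), (28,Y), (30,X), (40,Y), (42,Y)
ranks: 5->1, 17->2, 18->3, 19->4.5, 19->4.5, 23->6, 26->7, 28->8, 30->9, 40->10, 42->11
Step 2: Rank sum for X: R1 = 1 + 2 + 4.5 + 9 = 16.5.
Step 3: U_X = R1 - n1(n1+1)/2 = 16.5 - 4*5/2 = 16.5 - 10 = 6.5.
       U_Y = n1*n2 - U_X = 28 - 6.5 = 21.5.
Step 4: Ties are present, so use the tie-corrected normal approximation (with continuity correction) for the p-value.
Step 5: p-value = 0.184875; compare to alpha = 0.05. fail to reject H0.

U_X = 6.5, p = 0.184875, fail to reject H0 at alpha = 0.05.


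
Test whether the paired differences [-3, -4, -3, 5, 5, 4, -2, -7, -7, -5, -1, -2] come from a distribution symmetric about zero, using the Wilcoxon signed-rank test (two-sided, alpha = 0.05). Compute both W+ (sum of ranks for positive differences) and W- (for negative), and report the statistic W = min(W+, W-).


Step 1: Drop any zero differences (none here) and take |d_i|.
|d| = [3, 4, 3, 5, 5, 4, 2, 7, 7, 5, 1, 2]
Step 2: Midrank |d_i| (ties get averaged ranks).
ranks: |3|->4.5, |4|->6.5, |3|->4.5, |5|->9, |5|->9, |4|->6.5, |2|->2.5, |7|->11.5, |7|->11.5, |5|->9, |1|->1, |2|->2.5
Step 3: Attach original signs; sum ranks with positive sign and with negative sign.
W+ = 9 + 9 + 6.5 = 24.5
W- = 4.5 + 6.5 + 4.5 + 2.5 + 11.5 + 11.5 + 9 + 1 + 2.5 = 53.5
(Check: W+ + W- = 78 should equal n(n+1)/2 = 78.)
Step 4: Test statistic W = min(W+, W-) = 24.5.
Step 5: Ties in |d|, so use the tie-corrected normal approximation.
        E[W] = n(n+1)/4 = 12*13/4 = 39.
        Tie groups: |d|=2 (t=2), |d|=3 (t=2), |d|=4 (t=2), |d|=5 (t=3), |d|=7 (t=2); sum(t^3 - t) = 48.
        Var[W] = n(n+1)(2n+1)/24 - sum(t^3-t)/48 = 3900/24 - 48/48 = 161.5.
        z = (W - E[W]) / sqrt(Var[W]) = (24.5 - 39) / 12.7083 = -1.1410.
        Two-sided p = 2*Phi(z) = 0.253874.
Step 6: alpha = 0.05. fail to reject H0.

W+ = 24.5, W- = 53.5, W = min = 24.5, p = 0.253874, fail to reject H0.


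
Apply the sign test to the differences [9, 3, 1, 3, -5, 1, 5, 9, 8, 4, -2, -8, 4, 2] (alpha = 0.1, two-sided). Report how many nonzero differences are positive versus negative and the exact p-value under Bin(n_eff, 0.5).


Step 1: Discard zero differences. Original n = 14; n_eff = number of nonzero differences = 14.
Nonzero differences (with sign): +9, +3, +1, +3, -5, +1, +5, +9, +8, +4, -2, -8, +4, +2
Step 2: Count signs: positive = 11, negative = 3.
Step 3: Under H0: P(positive) = 0.5, so the number of positives S ~ Bin(14, 0.5).
Step 4: Two-sided exact p-value = sum of Bin(14,0.5) probabilities at or below the observed probability = 0.057373.
Step 5: alpha = 0.1. reject H0.

n_eff = 14, pos = 11, neg = 3, p = 0.057373, reject H0.


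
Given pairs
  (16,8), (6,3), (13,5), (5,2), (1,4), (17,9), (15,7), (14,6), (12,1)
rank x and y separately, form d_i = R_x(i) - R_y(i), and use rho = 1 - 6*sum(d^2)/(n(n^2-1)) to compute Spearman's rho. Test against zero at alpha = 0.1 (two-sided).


Step 1: Rank x and y separately (midranks; no ties here).
rank(x): 16->8, 6->3, 13->5, 5->2, 1->1, 17->9, 15->7, 14->6, 12->4
rank(y): 8->8, 3->3, 5->5, 2->2, 4->4, 9->9, 7->7, 6->6, 1->1
Step 2: d_i = R_x(i) - R_y(i); compute d_i^2.
  (8-8)^2=0, (3-3)^2=0, (5-5)^2=0, (2-2)^2=0, (1-4)^2=9, (9-9)^2=0, (7-7)^2=0, (6-6)^2=0, (4-1)^2=9
sum(d^2) = 18.
Step 3: rho = 1 - 6*18 / (9*(9^2 - 1)) = 1 - 108/720 = 0.850000.
Step 4: Under H0, t = rho * sqrt((n-2)/(1-rho^2)) = 4.2691 ~ t(7).
Step 5: Two-sided p-value from the t-distribution with 7 df = 0.003705.
Step 6: alpha = 0.1. reject H0.

rho = 0.8500, p = 0.003705, reject H0 at alpha = 0.1.


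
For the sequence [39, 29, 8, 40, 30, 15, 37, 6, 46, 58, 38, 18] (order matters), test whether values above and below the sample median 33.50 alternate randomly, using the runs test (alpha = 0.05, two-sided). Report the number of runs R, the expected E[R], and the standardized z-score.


Step 1: Compute median = 33.50; label A = above, B = below.
Labels in order: ABBABBABAAAB  (n_A = 6, n_B = 6)
Step 2: Count runs R = 8.
Step 3: Under H0 (random ordering), E[R] = 2*n_A*n_B/(n_A+n_B) + 1 = 2*6*6/12 + 1 = 7.0000.
        Var[R] = 2*n_A*n_B*(2*n_A*n_B - n_A - n_B) / ((n_A+n_B)^2 * (n_A+n_B-1)) = 4320/1584 = 2.7273.
        SD[R] = 1.6514.
Step 4: Continuity-corrected z = (R - 0.5 - E[R]) / SD[R] = (8 - 0.5 - 7.0000) / 1.6514 = 0.3028.
Step 5: Two-sided p-value via normal approximation = 2*(1 - Phi(|z|)) = 0.762069.
Step 6: alpha = 0.05. fail to reject H0.

R = 8, z = 0.3028, p = 0.762069, fail to reject H0.


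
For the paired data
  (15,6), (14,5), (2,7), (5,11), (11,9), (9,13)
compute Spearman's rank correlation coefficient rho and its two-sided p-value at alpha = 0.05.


Step 1: Rank x and y separately (midranks; no ties here).
rank(x): 15->6, 14->5, 2->1, 5->2, 11->4, 9->3
rank(y): 6->2, 5->1, 7->3, 11->5, 9->4, 13->6
Step 2: d_i = R_x(i) - R_y(i); compute d_i^2.
  (6-2)^2=16, (5-1)^2=16, (1-3)^2=4, (2-5)^2=9, (4-4)^2=0, (3-6)^2=9
sum(d^2) = 54.
Step 3: rho = 1 - 6*54 / (6*(6^2 - 1)) = 1 - 324/210 = -0.542857.
Step 4: Under H0, t = rho * sqrt((n-2)/(1-rho^2)) = -1.2928 ~ t(4).
Step 5: Two-sided p-value from the t-distribution with 4 df = 0.265703.
Step 6: alpha = 0.05. fail to reject H0.

rho = -0.5429, p = 0.265703, fail to reject H0 at alpha = 0.05.


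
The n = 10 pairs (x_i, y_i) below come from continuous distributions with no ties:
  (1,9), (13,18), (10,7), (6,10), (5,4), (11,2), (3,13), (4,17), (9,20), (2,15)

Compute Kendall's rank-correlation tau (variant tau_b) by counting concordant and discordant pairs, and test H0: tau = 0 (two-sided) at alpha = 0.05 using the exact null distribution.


Step 1: Enumerate the 45 unordered pairs (i,j) with i<j and classify each by sign(x_j-x_i) * sign(y_j-y_i).
  (1,2):dx=+12,dy=+9->C; (1,3):dx=+9,dy=-2->D; (1,4):dx=+5,dy=+1->C; (1,5):dx=+4,dy=-5->D
  (1,6):dx=+10,dy=-7->D; (1,7):dx=+2,dy=+4->C; (1,8):dx=+3,dy=+8->C; (1,9):dx=+8,dy=+11->C
  (1,10):dx=+1,dy=+6->C; (2,3):dx=-3,dy=-11->C; (2,4):dx=-7,dy=-8->C; (2,5):dx=-8,dy=-14->C
  (2,6):dx=-2,dy=-16->C; (2,7):dx=-10,dy=-5->C; (2,8):dx=-9,dy=-1->C; (2,9):dx=-4,dy=+2->D
  (2,10):dx=-11,dy=-3->C; (3,4):dx=-4,dy=+3->D; (3,5):dx=-5,dy=-3->C; (3,6):dx=+1,dy=-5->D
  (3,7):dx=-7,dy=+6->D; (3,8):dx=-6,dy=+10->D; (3,9):dx=-1,dy=+13->D; (3,10):dx=-8,dy=+8->D
  (4,5):dx=-1,dy=-6->C; (4,6):dx=+5,dy=-8->D; (4,7):dx=-3,dy=+3->D; (4,8):dx=-2,dy=+7->D
  (4,9):dx=+3,dy=+10->C; (4,10):dx=-4,dy=+5->D; (5,6):dx=+6,dy=-2->D; (5,7):dx=-2,dy=+9->D
  (5,8):dx=-1,dy=+13->D; (5,9):dx=+4,dy=+16->C; (5,10):dx=-3,dy=+11->D; (6,7):dx=-8,dy=+11->D
  (6,8):dx=-7,dy=+15->D; (6,9):dx=-2,dy=+18->D; (6,10):dx=-9,dy=+13->D; (7,8):dx=+1,dy=+4->C
  (7,9):dx=+6,dy=+7->C; (7,10):dx=-1,dy=+2->D; (8,9):dx=+5,dy=+3->C; (8,10):dx=-2,dy=-2->C
  (9,10):dx=-7,dy=-5->C
Step 2: C = 22, D = 23, total pairs = 45.
Step 3: tau = (C - D)/(n(n-1)/2) = (22 - 23)/45 = -0.022222.
Step 4: Exact two-sided p-value (enumerate n! = 3628800 permutations of y under H0): p = 1.000000.
Step 5: alpha = 0.05. fail to reject H0.

tau_b = -0.0222 (C=22, D=23), p = 1.000000, fail to reject H0.


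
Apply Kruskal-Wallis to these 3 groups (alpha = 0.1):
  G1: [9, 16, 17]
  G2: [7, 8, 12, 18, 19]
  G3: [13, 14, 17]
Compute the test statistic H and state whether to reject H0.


Step 1: Combine all N = 11 observations and assign midranks.
sorted (value, group, rank): (7,G2,1), (8,G2,2), (9,G1,3), (12,G2,4), (13,G3,5), (14,G3,6), (16,G1,7), (17,G1,8.5), (17,G3,8.5), (18,G2,10), (19,G2,11)
Step 2: Sum ranks within each group.
R_1 = 18.5 (n_1 = 3)
R_2 = 28 (n_2 = 5)
R_3 = 19.5 (n_3 = 3)
Step 3: H = 12/(N(N+1)) * sum(R_i^2/n_i) - 3(N+1)
     = 12/(11*12) * (18.5^2/3 + 28^2/5 + 19.5^2/3) - 3*12
     = 0.090909 * 397.633 - 36
     = 0.148485.
Step 4: Ties present; correction factor C = 1 - 6/(11^3 - 11) = 0.995455. Corrected H = 0.148485 / 0.995455 = 0.149163.
Step 5: Under H0, H ~ chi^2(2); p-value = 0.928132.
Step 6: alpha = 0.1. fail to reject H0.

H = 0.1492, df = 2, p = 0.928132, fail to reject H0.


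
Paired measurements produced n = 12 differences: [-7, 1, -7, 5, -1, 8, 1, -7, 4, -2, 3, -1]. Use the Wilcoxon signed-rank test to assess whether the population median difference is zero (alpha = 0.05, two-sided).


Step 1: Drop any zero differences (none here) and take |d_i|.
|d| = [7, 1, 7, 5, 1, 8, 1, 7, 4, 2, 3, 1]
Step 2: Midrank |d_i| (ties get averaged ranks).
ranks: |7|->10, |1|->2.5, |7|->10, |5|->8, |1|->2.5, |8|->12, |1|->2.5, |7|->10, |4|->7, |2|->5, |3|->6, |1|->2.5
Step 3: Attach original signs; sum ranks with positive sign and with negative sign.
W+ = 2.5 + 8 + 12 + 2.5 + 7 + 6 = 38
W- = 10 + 10 + 2.5 + 10 + 5 + 2.5 = 40
(Check: W+ + W- = 78 should equal n(n+1)/2 = 78.)
Step 4: Test statistic W = min(W+, W-) = 38.
Step 5: Ties in |d|, so use the tie-corrected normal approximation.
        E[W] = n(n+1)/4 = 12*13/4 = 39.
        Tie groups: |d|=1 (t=4), |d|=7 (t=3); sum(t^3 - t) = 84.
        Var[W] = n(n+1)(2n+1)/24 - sum(t^3-t)/48 = 3900/24 - 84/48 = 160.75.
        z = (W - E[W]) / sqrt(Var[W]) = (38 - 39) / 12.6787 = -0.0789.
        Two-sided p = 2*Phi(z) = 0.937134.
Step 6: alpha = 0.05. fail to reject H0.

W+ = 38, W- = 40, W = min = 38, p = 0.937134, fail to reject H0.


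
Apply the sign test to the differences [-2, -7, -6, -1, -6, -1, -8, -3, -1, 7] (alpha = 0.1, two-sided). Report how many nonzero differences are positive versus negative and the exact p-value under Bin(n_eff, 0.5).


Step 1: Discard zero differences. Original n = 10; n_eff = number of nonzero differences = 10.
Nonzero differences (with sign): -2, -7, -6, -1, -6, -1, -8, -3, -1, +7
Step 2: Count signs: positive = 1, negative = 9.
Step 3: Under H0: P(positive) = 0.5, so the number of positives S ~ Bin(10, 0.5).
Step 4: Two-sided exact p-value = sum of Bin(10,0.5) probabilities at or below the observed probability = 0.021484.
Step 5: alpha = 0.1. reject H0.

n_eff = 10, pos = 1, neg = 9, p = 0.021484, reject H0.


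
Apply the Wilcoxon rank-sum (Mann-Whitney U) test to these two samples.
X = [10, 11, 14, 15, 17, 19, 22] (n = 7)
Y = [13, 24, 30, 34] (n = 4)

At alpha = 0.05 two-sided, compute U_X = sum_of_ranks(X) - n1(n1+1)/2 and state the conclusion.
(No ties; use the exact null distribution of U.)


Step 1: Combine and sort all 11 observations; assign midranks.
sorted (value, group): (10,X), (11,X), (13,Y), (14,X), (15,X), (17,X), (19,X), (22,X), (24,Y), (30,Y), (34,Y)
ranks: 10->1, 11->2, 13->3, 14->4, 15->5, 17->6, 19->7, 22->8, 24->9, 30->10, 34->11
Step 2: Rank sum for X: R1 = 1 + 2 + 4 + 5 + 6 + 7 + 8 = 33.
Step 3: U_X = R1 - n1(n1+1)/2 = 33 - 7*8/2 = 33 - 28 = 5.
       U_Y = n1*n2 - U_X = 28 - 5 = 23.
Step 4: No ties, so the exact null distribution of U (based on enumerating the C(11,7) = 330 equally likely rank assignments) gives the two-sided p-value.
Step 5: p-value = 0.109091; compare to alpha = 0.05. fail to reject H0.

U_X = 5, p = 0.109091, fail to reject H0 at alpha = 0.05.


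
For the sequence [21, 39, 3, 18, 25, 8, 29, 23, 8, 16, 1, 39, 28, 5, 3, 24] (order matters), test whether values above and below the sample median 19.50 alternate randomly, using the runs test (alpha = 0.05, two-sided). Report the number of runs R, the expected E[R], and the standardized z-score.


Step 1: Compute median = 19.50; label A = above, B = below.
Labels in order: AABBABAABBBAABBA  (n_A = 8, n_B = 8)
Step 2: Count runs R = 9.
Step 3: Under H0 (random ordering), E[R] = 2*n_A*n_B/(n_A+n_B) + 1 = 2*8*8/16 + 1 = 9.0000.
        Var[R] = 2*n_A*n_B*(2*n_A*n_B - n_A - n_B) / ((n_A+n_B)^2 * (n_A+n_B-1)) = 14336/3840 = 3.7333.
        SD[R] = 1.9322.
Step 4: R = E[R], so z = 0 with no continuity correction.
Step 5: Two-sided p-value via normal approximation = 2*(1 - Phi(|z|)) = 1.000000.
Step 6: alpha = 0.05. fail to reject H0.

R = 9, z = 0.0000, p = 1.000000, fail to reject H0.


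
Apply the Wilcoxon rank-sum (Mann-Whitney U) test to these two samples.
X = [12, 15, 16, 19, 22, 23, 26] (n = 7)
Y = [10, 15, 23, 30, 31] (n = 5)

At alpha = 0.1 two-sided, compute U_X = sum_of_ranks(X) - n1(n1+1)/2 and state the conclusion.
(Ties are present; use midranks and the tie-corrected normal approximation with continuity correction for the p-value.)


Step 1: Combine and sort all 12 observations; assign midranks.
sorted (value, group): (10,Y), (12,X), (15,X), (15,Y), (16,X), (19,X), (22,X), (23,X), (23,Y), (26,X), (30,Y), (31,Y)
ranks: 10->1, 12->2, 15->3.5, 15->3.5, 16->5, 19->6, 22->7, 23->8.5, 23->8.5, 26->10, 30->11, 31->12
Step 2: Rank sum for X: R1 = 2 + 3.5 + 5 + 6 + 7 + 8.5 + 10 = 42.
Step 3: U_X = R1 - n1(n1+1)/2 = 42 - 7*8/2 = 42 - 28 = 14.
       U_Y = n1*n2 - U_X = 35 - 14 = 21.
Step 4: Ties are present, so use the tie-corrected normal approximation (with continuity correction) for the p-value.
Step 5: p-value = 0.624905; compare to alpha = 0.1. fail to reject H0.

U_X = 14, p = 0.624905, fail to reject H0 at alpha = 0.1.


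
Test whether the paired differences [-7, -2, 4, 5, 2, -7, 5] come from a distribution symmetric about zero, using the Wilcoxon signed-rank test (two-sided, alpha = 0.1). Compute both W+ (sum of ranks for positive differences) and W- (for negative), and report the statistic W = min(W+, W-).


Step 1: Drop any zero differences (none here) and take |d_i|.
|d| = [7, 2, 4, 5, 2, 7, 5]
Step 2: Midrank |d_i| (ties get averaged ranks).
ranks: |7|->6.5, |2|->1.5, |4|->3, |5|->4.5, |2|->1.5, |7|->6.5, |5|->4.5
Step 3: Attach original signs; sum ranks with positive sign and with negative sign.
W+ = 3 + 4.5 + 1.5 + 4.5 = 13.5
W- = 6.5 + 1.5 + 6.5 = 14.5
(Check: W+ + W- = 28 should equal n(n+1)/2 = 28.)
Step 4: Test statistic W = min(W+, W-) = 13.5.
Step 5: Ties in |d|, so use the tie-corrected normal approximation.
        E[W] = n(n+1)/4 = 7*8/4 = 14.
        Tie groups: |d|=2 (t=2), |d|=5 (t=2), |d|=7 (t=2); sum(t^3 - t) = 18.
        Var[W] = n(n+1)(2n+1)/24 - sum(t^3-t)/48 = 840/24 - 18/48 = 34.625.
        z = (W - E[W]) / sqrt(Var[W]) = (13.5 - 14) / 5.8843 = -0.0850.
        Two-sided p = 2*Phi(z) = 0.932284.
Step 6: alpha = 0.1. fail to reject H0.

W+ = 13.5, W- = 14.5, W = min = 13.5, p = 0.932284, fail to reject H0.


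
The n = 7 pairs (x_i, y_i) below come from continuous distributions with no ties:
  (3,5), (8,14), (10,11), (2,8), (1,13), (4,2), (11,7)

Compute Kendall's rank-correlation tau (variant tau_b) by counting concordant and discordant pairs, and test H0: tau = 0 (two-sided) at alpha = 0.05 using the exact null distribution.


Step 1: Enumerate the 21 unordered pairs (i,j) with i<j and classify each by sign(x_j-x_i) * sign(y_j-y_i).
  (1,2):dx=+5,dy=+9->C; (1,3):dx=+7,dy=+6->C; (1,4):dx=-1,dy=+3->D; (1,5):dx=-2,dy=+8->D
  (1,6):dx=+1,dy=-3->D; (1,7):dx=+8,dy=+2->C; (2,3):dx=+2,dy=-3->D; (2,4):dx=-6,dy=-6->C
  (2,5):dx=-7,dy=-1->C; (2,6):dx=-4,dy=-12->C; (2,7):dx=+3,dy=-7->D; (3,4):dx=-8,dy=-3->C
  (3,5):dx=-9,dy=+2->D; (3,6):dx=-6,dy=-9->C; (3,7):dx=+1,dy=-4->D; (4,5):dx=-1,dy=+5->D
  (4,6):dx=+2,dy=-6->D; (4,7):dx=+9,dy=-1->D; (5,6):dx=+3,dy=-11->D; (5,7):dx=+10,dy=-6->D
  (6,7):dx=+7,dy=+5->C
Step 2: C = 9, D = 12, total pairs = 21.
Step 3: tau = (C - D)/(n(n-1)/2) = (9 - 12)/21 = -0.142857.
Step 4: Exact two-sided p-value (enumerate n! = 5040 permutations of y under H0): p = 0.772619.
Step 5: alpha = 0.05. fail to reject H0.

tau_b = -0.1429 (C=9, D=12), p = 0.772619, fail to reject H0.


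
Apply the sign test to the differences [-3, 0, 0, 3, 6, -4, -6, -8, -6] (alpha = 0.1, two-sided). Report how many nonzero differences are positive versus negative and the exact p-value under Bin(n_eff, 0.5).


Step 1: Discard zero differences. Original n = 9; n_eff = number of nonzero differences = 7.
Nonzero differences (with sign): -3, +3, +6, -4, -6, -8, -6
Step 2: Count signs: positive = 2, negative = 5.
Step 3: Under H0: P(positive) = 0.5, so the number of positives S ~ Bin(7, 0.5).
Step 4: Two-sided exact p-value = sum of Bin(7,0.5) probabilities at or below the observed probability = 0.453125.
Step 5: alpha = 0.1. fail to reject H0.

n_eff = 7, pos = 2, neg = 5, p = 0.453125, fail to reject H0.


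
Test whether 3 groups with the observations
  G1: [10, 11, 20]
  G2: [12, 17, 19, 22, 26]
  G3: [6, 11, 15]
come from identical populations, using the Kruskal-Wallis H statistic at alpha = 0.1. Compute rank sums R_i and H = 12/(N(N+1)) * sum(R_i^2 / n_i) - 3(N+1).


Step 1: Combine all N = 11 observations and assign midranks.
sorted (value, group, rank): (6,G3,1), (10,G1,2), (11,G1,3.5), (11,G3,3.5), (12,G2,5), (15,G3,6), (17,G2,7), (19,G2,8), (20,G1,9), (22,G2,10), (26,G2,11)
Step 2: Sum ranks within each group.
R_1 = 14.5 (n_1 = 3)
R_2 = 41 (n_2 = 5)
R_3 = 10.5 (n_3 = 3)
Step 3: H = 12/(N(N+1)) * sum(R_i^2/n_i) - 3(N+1)
     = 12/(11*12) * (14.5^2/3 + 41^2/5 + 10.5^2/3) - 3*12
     = 0.090909 * 443.033 - 36
     = 4.275758.
Step 4: Ties present; correction factor C = 1 - 6/(11^3 - 11) = 0.995455. Corrected H = 4.275758 / 0.995455 = 4.295282.
Step 5: Under H0, H ~ chi^2(2); p-value = 0.116759.
Step 6: alpha = 0.1. fail to reject H0.

H = 4.2953, df = 2, p = 0.116759, fail to reject H0.


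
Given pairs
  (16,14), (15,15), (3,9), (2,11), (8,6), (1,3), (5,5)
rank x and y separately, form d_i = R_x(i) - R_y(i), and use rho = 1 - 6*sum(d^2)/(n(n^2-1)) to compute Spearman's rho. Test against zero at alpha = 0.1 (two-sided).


Step 1: Rank x and y separately (midranks; no ties here).
rank(x): 16->7, 15->6, 3->3, 2->2, 8->5, 1->1, 5->4
rank(y): 14->6, 15->7, 9->4, 11->5, 6->3, 3->1, 5->2
Step 2: d_i = R_x(i) - R_y(i); compute d_i^2.
  (7-6)^2=1, (6-7)^2=1, (3-4)^2=1, (2-5)^2=9, (5-3)^2=4, (1-1)^2=0, (4-2)^2=4
sum(d^2) = 20.
Step 3: rho = 1 - 6*20 / (7*(7^2 - 1)) = 1 - 120/336 = 0.642857.
Step 4: Under H0, t = rho * sqrt((n-2)/(1-rho^2)) = 1.8766 ~ t(5).
Step 5: Two-sided p-value from the t-distribution with 5 df = 0.119392.
Step 6: alpha = 0.1. fail to reject H0.

rho = 0.6429, p = 0.119392, fail to reject H0 at alpha = 0.1.


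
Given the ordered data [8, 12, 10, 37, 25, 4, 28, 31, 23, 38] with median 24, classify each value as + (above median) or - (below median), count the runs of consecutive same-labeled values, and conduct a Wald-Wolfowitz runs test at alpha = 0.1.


Step 1: Compute median = 24; label A = above, B = below.
Labels in order: BBBAABAABA  (n_A = 5, n_B = 5)
Step 2: Count runs R = 6.
Step 3: Under H0 (random ordering), E[R] = 2*n_A*n_B/(n_A+n_B) + 1 = 2*5*5/10 + 1 = 6.0000.
        Var[R] = 2*n_A*n_B*(2*n_A*n_B - n_A - n_B) / ((n_A+n_B)^2 * (n_A+n_B-1)) = 2000/900 = 2.2222.
        SD[R] = 1.4907.
Step 4: R = E[R], so z = 0 with no continuity correction.
Step 5: Two-sided p-value via normal approximation = 2*(1 - Phi(|z|)) = 1.000000.
Step 6: alpha = 0.1. fail to reject H0.

R = 6, z = 0.0000, p = 1.000000, fail to reject H0.


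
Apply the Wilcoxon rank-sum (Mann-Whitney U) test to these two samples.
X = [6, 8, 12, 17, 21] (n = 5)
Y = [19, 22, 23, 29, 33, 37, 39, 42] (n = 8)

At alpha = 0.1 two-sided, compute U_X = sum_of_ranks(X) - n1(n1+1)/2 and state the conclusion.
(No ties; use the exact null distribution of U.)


Step 1: Combine and sort all 13 observations; assign midranks.
sorted (value, group): (6,X), (8,X), (12,X), (17,X), (19,Y), (21,X), (22,Y), (23,Y), (29,Y), (33,Y), (37,Y), (39,Y), (42,Y)
ranks: 6->1, 8->2, 12->3, 17->4, 19->5, 21->6, 22->7, 23->8, 29->9, 33->10, 37->11, 39->12, 42->13
Step 2: Rank sum for X: R1 = 1 + 2 + 3 + 4 + 6 = 16.
Step 3: U_X = R1 - n1(n1+1)/2 = 16 - 5*6/2 = 16 - 15 = 1.
       U_Y = n1*n2 - U_X = 40 - 1 = 39.
Step 4: No ties, so the exact null distribution of U (based on enumerating the C(13,5) = 1287 equally likely rank assignments) gives the two-sided p-value.
Step 5: p-value = 0.003108; compare to alpha = 0.1. reject H0.

U_X = 1, p = 0.003108, reject H0 at alpha = 0.1.


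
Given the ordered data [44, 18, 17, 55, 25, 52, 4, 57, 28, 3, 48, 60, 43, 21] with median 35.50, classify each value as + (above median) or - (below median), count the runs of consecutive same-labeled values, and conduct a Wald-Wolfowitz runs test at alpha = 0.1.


Step 1: Compute median = 35.50; label A = above, B = below.
Labels in order: ABBABABABBAAAB  (n_A = 7, n_B = 7)
Step 2: Count runs R = 10.
Step 3: Under H0 (random ordering), E[R] = 2*n_A*n_B/(n_A+n_B) + 1 = 2*7*7/14 + 1 = 8.0000.
        Var[R] = 2*n_A*n_B*(2*n_A*n_B - n_A - n_B) / ((n_A+n_B)^2 * (n_A+n_B-1)) = 8232/2548 = 3.2308.
        SD[R] = 1.7974.
Step 4: Continuity-corrected z = (R - 0.5 - E[R]) / SD[R] = (10 - 0.5 - 8.0000) / 1.7974 = 0.8345.
Step 5: Two-sided p-value via normal approximation = 2*(1 - Phi(|z|)) = 0.403986.
Step 6: alpha = 0.1. fail to reject H0.

R = 10, z = 0.8345, p = 0.403986, fail to reject H0.


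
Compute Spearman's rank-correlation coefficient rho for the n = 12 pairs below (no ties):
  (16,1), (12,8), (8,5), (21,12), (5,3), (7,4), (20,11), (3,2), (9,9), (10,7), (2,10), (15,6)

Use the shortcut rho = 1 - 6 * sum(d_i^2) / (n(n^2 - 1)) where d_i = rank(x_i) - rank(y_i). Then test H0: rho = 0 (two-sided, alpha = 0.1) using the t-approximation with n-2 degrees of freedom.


Step 1: Rank x and y separately (midranks; no ties here).
rank(x): 16->10, 12->8, 8->5, 21->12, 5->3, 7->4, 20->11, 3->2, 9->6, 10->7, 2->1, 15->9
rank(y): 1->1, 8->8, 5->5, 12->12, 3->3, 4->4, 11->11, 2->2, 9->9, 7->7, 10->10, 6->6
Step 2: d_i = R_x(i) - R_y(i); compute d_i^2.
  (10-1)^2=81, (8-8)^2=0, (5-5)^2=0, (12-12)^2=0, (3-3)^2=0, (4-4)^2=0, (11-11)^2=0, (2-2)^2=0, (6-9)^2=9, (7-7)^2=0, (1-10)^2=81, (9-6)^2=9
sum(d^2) = 180.
Step 3: rho = 1 - 6*180 / (12*(12^2 - 1)) = 1 - 1080/1716 = 0.370629.
Step 4: Under H0, t = rho * sqrt((n-2)/(1-rho^2)) = 1.2619 ~ t(10).
Step 5: Two-sided p-value from the t-distribution with 10 df = 0.235621.
Step 6: alpha = 0.1. fail to reject H0.

rho = 0.3706, p = 0.235621, fail to reject H0 at alpha = 0.1.


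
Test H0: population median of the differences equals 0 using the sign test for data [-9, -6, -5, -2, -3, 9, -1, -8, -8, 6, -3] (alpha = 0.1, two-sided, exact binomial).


Step 1: Discard zero differences. Original n = 11; n_eff = number of nonzero differences = 11.
Nonzero differences (with sign): -9, -6, -5, -2, -3, +9, -1, -8, -8, +6, -3
Step 2: Count signs: positive = 2, negative = 9.
Step 3: Under H0: P(positive) = 0.5, so the number of positives S ~ Bin(11, 0.5).
Step 4: Two-sided exact p-value = sum of Bin(11,0.5) probabilities at or below the observed probability = 0.065430.
Step 5: alpha = 0.1. reject H0.

n_eff = 11, pos = 2, neg = 9, p = 0.065430, reject H0.


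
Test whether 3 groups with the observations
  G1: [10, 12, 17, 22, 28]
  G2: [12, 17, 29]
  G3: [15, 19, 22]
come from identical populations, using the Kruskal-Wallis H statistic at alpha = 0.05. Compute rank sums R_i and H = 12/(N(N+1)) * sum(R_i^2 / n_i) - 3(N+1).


Step 1: Combine all N = 11 observations and assign midranks.
sorted (value, group, rank): (10,G1,1), (12,G1,2.5), (12,G2,2.5), (15,G3,4), (17,G1,5.5), (17,G2,5.5), (19,G3,7), (22,G1,8.5), (22,G3,8.5), (28,G1,10), (29,G2,11)
Step 2: Sum ranks within each group.
R_1 = 27.5 (n_1 = 5)
R_2 = 19 (n_2 = 3)
R_3 = 19.5 (n_3 = 3)
Step 3: H = 12/(N(N+1)) * sum(R_i^2/n_i) - 3(N+1)
     = 12/(11*12) * (27.5^2/5 + 19^2/3 + 19.5^2/3) - 3*12
     = 0.090909 * 398.333 - 36
     = 0.212121.
Step 4: Ties present; correction factor C = 1 - 18/(11^3 - 11) = 0.986364. Corrected H = 0.212121 / 0.986364 = 0.215054.
Step 5: Under H0, H ~ chi^2(2); p-value = 0.898052.
Step 6: alpha = 0.05. fail to reject H0.

H = 0.2151, df = 2, p = 0.898052, fail to reject H0.


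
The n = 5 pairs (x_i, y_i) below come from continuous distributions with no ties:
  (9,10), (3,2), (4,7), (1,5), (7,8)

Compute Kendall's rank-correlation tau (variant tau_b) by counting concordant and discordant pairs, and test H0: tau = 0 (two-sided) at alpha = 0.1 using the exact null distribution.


Step 1: Enumerate the 10 unordered pairs (i,j) with i<j and classify each by sign(x_j-x_i) * sign(y_j-y_i).
  (1,2):dx=-6,dy=-8->C; (1,3):dx=-5,dy=-3->C; (1,4):dx=-8,dy=-5->C; (1,5):dx=-2,dy=-2->C
  (2,3):dx=+1,dy=+5->C; (2,4):dx=-2,dy=+3->D; (2,5):dx=+4,dy=+6->C; (3,4):dx=-3,dy=-2->C
  (3,5):dx=+3,dy=+1->C; (4,5):dx=+6,dy=+3->C
Step 2: C = 9, D = 1, total pairs = 10.
Step 3: tau = (C - D)/(n(n-1)/2) = (9 - 1)/10 = 0.800000.
Step 4: Exact two-sided p-value (enumerate n! = 120 permutations of y under H0): p = 0.083333.
Step 5: alpha = 0.1. reject H0.

tau_b = 0.8000 (C=9, D=1), p = 0.083333, reject H0.


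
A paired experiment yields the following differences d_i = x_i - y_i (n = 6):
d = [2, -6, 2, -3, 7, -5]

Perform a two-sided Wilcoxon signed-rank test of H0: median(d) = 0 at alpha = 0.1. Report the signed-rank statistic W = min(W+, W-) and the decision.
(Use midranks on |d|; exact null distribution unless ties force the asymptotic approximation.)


Step 1: Drop any zero differences (none here) and take |d_i|.
|d| = [2, 6, 2, 3, 7, 5]
Step 2: Midrank |d_i| (ties get averaged ranks).
ranks: |2|->1.5, |6|->5, |2|->1.5, |3|->3, |7|->6, |5|->4
Step 3: Attach original signs; sum ranks with positive sign and with negative sign.
W+ = 1.5 + 1.5 + 6 = 9
W- = 5 + 3 + 4 = 12
(Check: W+ + W- = 21 should equal n(n+1)/2 = 21.)
Step 4: Test statistic W = min(W+, W-) = 9.
Step 5: Ties in |d|, so use the tie-corrected normal approximation.
        E[W] = n(n+1)/4 = 6*7/4 = 10.5.
        Tie groups: |d|=2 (t=2); sum(t^3 - t) = 6.
        Var[W] = n(n+1)(2n+1)/24 - sum(t^3-t)/48 = 546/24 - 6/48 = 22.625.
        z = (W - E[W]) / sqrt(Var[W]) = (9 - 10.5) / 4.7566 = -0.3154.
        Two-sided p = 2*Phi(z) = 0.752494.
Step 6: alpha = 0.1. fail to reject H0.

W+ = 9, W- = 12, W = min = 9, p = 0.752494, fail to reject H0.


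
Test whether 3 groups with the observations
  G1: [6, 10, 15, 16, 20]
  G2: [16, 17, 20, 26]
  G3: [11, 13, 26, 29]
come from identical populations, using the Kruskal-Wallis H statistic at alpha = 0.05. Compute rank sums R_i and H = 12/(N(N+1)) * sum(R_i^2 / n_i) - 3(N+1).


Step 1: Combine all N = 13 observations and assign midranks.
sorted (value, group, rank): (6,G1,1), (10,G1,2), (11,G3,3), (13,G3,4), (15,G1,5), (16,G1,6.5), (16,G2,6.5), (17,G2,8), (20,G1,9.5), (20,G2,9.5), (26,G2,11.5), (26,G3,11.5), (29,G3,13)
Step 2: Sum ranks within each group.
R_1 = 24 (n_1 = 5)
R_2 = 35.5 (n_2 = 4)
R_3 = 31.5 (n_3 = 4)
Step 3: H = 12/(N(N+1)) * sum(R_i^2/n_i) - 3(N+1)
     = 12/(13*14) * (24^2/5 + 35.5^2/4 + 31.5^2/4) - 3*14
     = 0.065934 * 678.325 - 42
     = 2.724725.
Step 4: Ties present; correction factor C = 1 - 18/(13^3 - 13) = 0.991758. Corrected H = 2.724725 / 0.991758 = 2.747368.
Step 5: Under H0, H ~ chi^2(2); p-value = 0.253172.
Step 6: alpha = 0.05. fail to reject H0.

H = 2.7474, df = 2, p = 0.253172, fail to reject H0.


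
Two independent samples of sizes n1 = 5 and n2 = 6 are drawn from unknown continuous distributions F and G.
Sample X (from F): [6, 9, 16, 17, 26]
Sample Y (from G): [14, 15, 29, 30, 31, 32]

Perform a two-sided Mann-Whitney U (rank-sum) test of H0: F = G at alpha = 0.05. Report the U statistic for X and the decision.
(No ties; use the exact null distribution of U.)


Step 1: Combine and sort all 11 observations; assign midranks.
sorted (value, group): (6,X), (9,X), (14,Y), (15,Y), (16,X), (17,X), (26,X), (29,Y), (30,Y), (31,Y), (32,Y)
ranks: 6->1, 9->2, 14->3, 15->4, 16->5, 17->6, 26->7, 29->8, 30->9, 31->10, 32->11
Step 2: Rank sum for X: R1 = 1 + 2 + 5 + 6 + 7 = 21.
Step 3: U_X = R1 - n1(n1+1)/2 = 21 - 5*6/2 = 21 - 15 = 6.
       U_Y = n1*n2 - U_X = 30 - 6 = 24.
Step 4: No ties, so the exact null distribution of U (based on enumerating the C(11,5) = 462 equally likely rank assignments) gives the two-sided p-value.
Step 5: p-value = 0.125541; compare to alpha = 0.05. fail to reject H0.

U_X = 6, p = 0.125541, fail to reject H0 at alpha = 0.05.


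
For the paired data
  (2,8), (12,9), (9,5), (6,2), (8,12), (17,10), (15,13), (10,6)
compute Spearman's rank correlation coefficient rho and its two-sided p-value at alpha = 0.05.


Step 1: Rank x and y separately (midranks; no ties here).
rank(x): 2->1, 12->6, 9->4, 6->2, 8->3, 17->8, 15->7, 10->5
rank(y): 8->4, 9->5, 5->2, 2->1, 12->7, 10->6, 13->8, 6->3
Step 2: d_i = R_x(i) - R_y(i); compute d_i^2.
  (1-4)^2=9, (6-5)^2=1, (4-2)^2=4, (2-1)^2=1, (3-7)^2=16, (8-6)^2=4, (7-8)^2=1, (5-3)^2=4
sum(d^2) = 40.
Step 3: rho = 1 - 6*40 / (8*(8^2 - 1)) = 1 - 240/504 = 0.523810.
Step 4: Under H0, t = rho * sqrt((n-2)/(1-rho^2)) = 1.5062 ~ t(6).
Step 5: Two-sided p-value from the t-distribution with 6 df = 0.182721.
Step 6: alpha = 0.05. fail to reject H0.

rho = 0.5238, p = 0.182721, fail to reject H0 at alpha = 0.05.


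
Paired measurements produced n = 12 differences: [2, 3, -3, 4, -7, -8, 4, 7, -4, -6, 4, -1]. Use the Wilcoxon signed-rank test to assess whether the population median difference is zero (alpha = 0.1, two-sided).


Step 1: Drop any zero differences (none here) and take |d_i|.
|d| = [2, 3, 3, 4, 7, 8, 4, 7, 4, 6, 4, 1]
Step 2: Midrank |d_i| (ties get averaged ranks).
ranks: |2|->2, |3|->3.5, |3|->3.5, |4|->6.5, |7|->10.5, |8|->12, |4|->6.5, |7|->10.5, |4|->6.5, |6|->9, |4|->6.5, |1|->1
Step 3: Attach original signs; sum ranks with positive sign and with negative sign.
W+ = 2 + 3.5 + 6.5 + 6.5 + 10.5 + 6.5 = 35.5
W- = 3.5 + 10.5 + 12 + 6.5 + 9 + 1 = 42.5
(Check: W+ + W- = 78 should equal n(n+1)/2 = 78.)
Step 4: Test statistic W = min(W+, W-) = 35.5.
Step 5: Ties in |d|, so use the tie-corrected normal approximation.
        E[W] = n(n+1)/4 = 12*13/4 = 39.
        Tie groups: |d|=3 (t=2), |d|=4 (t=4), |d|=7 (t=2); sum(t^3 - t) = 72.
        Var[W] = n(n+1)(2n+1)/24 - sum(t^3-t)/48 = 3900/24 - 72/48 = 161.
        z = (W - E[W]) / sqrt(Var[W]) = (35.5 - 39) / 12.6886 = -0.2758.
        Two-sided p = 2*Phi(z) = 0.782672.
Step 6: alpha = 0.1. fail to reject H0.

W+ = 35.5, W- = 42.5, W = min = 35.5, p = 0.782672, fail to reject H0.


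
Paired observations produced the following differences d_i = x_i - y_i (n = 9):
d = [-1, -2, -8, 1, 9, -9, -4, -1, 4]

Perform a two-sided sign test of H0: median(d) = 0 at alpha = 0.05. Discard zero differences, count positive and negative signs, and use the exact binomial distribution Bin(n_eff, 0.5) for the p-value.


Step 1: Discard zero differences. Original n = 9; n_eff = number of nonzero differences = 9.
Nonzero differences (with sign): -1, -2, -8, +1, +9, -9, -4, -1, +4
Step 2: Count signs: positive = 3, negative = 6.
Step 3: Under H0: P(positive) = 0.5, so the number of positives S ~ Bin(9, 0.5).
Step 4: Two-sided exact p-value = sum of Bin(9,0.5) probabilities at or below the observed probability = 0.507812.
Step 5: alpha = 0.05. fail to reject H0.

n_eff = 9, pos = 3, neg = 6, p = 0.507812, fail to reject H0.


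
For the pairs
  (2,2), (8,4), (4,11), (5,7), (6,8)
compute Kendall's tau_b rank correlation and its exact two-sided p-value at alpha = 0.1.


Step 1: Enumerate the 10 unordered pairs (i,j) with i<j and classify each by sign(x_j-x_i) * sign(y_j-y_i).
  (1,2):dx=+6,dy=+2->C; (1,3):dx=+2,dy=+9->C; (1,4):dx=+3,dy=+5->C; (1,5):dx=+4,dy=+6->C
  (2,3):dx=-4,dy=+7->D; (2,4):dx=-3,dy=+3->D; (2,5):dx=-2,dy=+4->D; (3,4):dx=+1,dy=-4->D
  (3,5):dx=+2,dy=-3->D; (4,5):dx=+1,dy=+1->C
Step 2: C = 5, D = 5, total pairs = 10.
Step 3: tau = (C - D)/(n(n-1)/2) = (5 - 5)/10 = 0.000000.
Step 4: Exact two-sided p-value (enumerate n! = 120 permutations of y under H0): p = 1.000000.
Step 5: alpha = 0.1. fail to reject H0.

tau_b = 0.0000 (C=5, D=5), p = 1.000000, fail to reject H0.


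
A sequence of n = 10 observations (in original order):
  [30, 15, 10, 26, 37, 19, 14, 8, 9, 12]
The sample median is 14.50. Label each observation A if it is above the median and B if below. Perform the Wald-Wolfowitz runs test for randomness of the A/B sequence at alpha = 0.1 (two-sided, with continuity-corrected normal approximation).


Step 1: Compute median = 14.50; label A = above, B = below.
Labels in order: AABAAABBBB  (n_A = 5, n_B = 5)
Step 2: Count runs R = 4.
Step 3: Under H0 (random ordering), E[R] = 2*n_A*n_B/(n_A+n_B) + 1 = 2*5*5/10 + 1 = 6.0000.
        Var[R] = 2*n_A*n_B*(2*n_A*n_B - n_A - n_B) / ((n_A+n_B)^2 * (n_A+n_B-1)) = 2000/900 = 2.2222.
        SD[R] = 1.4907.
Step 4: Continuity-corrected z = (R + 0.5 - E[R]) / SD[R] = (4 + 0.5 - 6.0000) / 1.4907 = -1.0062.
Step 5: Two-sided p-value via normal approximation = 2*(1 - Phi(|z|)) = 0.314305.
Step 6: alpha = 0.1. fail to reject H0.

R = 4, z = -1.0062, p = 0.314305, fail to reject H0.


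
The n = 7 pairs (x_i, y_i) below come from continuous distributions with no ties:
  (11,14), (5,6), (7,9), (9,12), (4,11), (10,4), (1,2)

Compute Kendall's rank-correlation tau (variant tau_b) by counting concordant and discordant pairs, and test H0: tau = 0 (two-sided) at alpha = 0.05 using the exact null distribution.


Step 1: Enumerate the 21 unordered pairs (i,j) with i<j and classify each by sign(x_j-x_i) * sign(y_j-y_i).
  (1,2):dx=-6,dy=-8->C; (1,3):dx=-4,dy=-5->C; (1,4):dx=-2,dy=-2->C; (1,5):dx=-7,dy=-3->C
  (1,6):dx=-1,dy=-10->C; (1,7):dx=-10,dy=-12->C; (2,3):dx=+2,dy=+3->C; (2,4):dx=+4,dy=+6->C
  (2,5):dx=-1,dy=+5->D; (2,6):dx=+5,dy=-2->D; (2,7):dx=-4,dy=-4->C; (3,4):dx=+2,dy=+3->C
  (3,5):dx=-3,dy=+2->D; (3,6):dx=+3,dy=-5->D; (3,7):dx=-6,dy=-7->C; (4,5):dx=-5,dy=-1->C
  (4,6):dx=+1,dy=-8->D; (4,7):dx=-8,dy=-10->C; (5,6):dx=+6,dy=-7->D; (5,7):dx=-3,dy=-9->C
  (6,7):dx=-9,dy=-2->C
Step 2: C = 15, D = 6, total pairs = 21.
Step 3: tau = (C - D)/(n(n-1)/2) = (15 - 6)/21 = 0.428571.
Step 4: Exact two-sided p-value (enumerate n! = 5040 permutations of y under H0): p = 0.238889.
Step 5: alpha = 0.05. fail to reject H0.

tau_b = 0.4286 (C=15, D=6), p = 0.238889, fail to reject H0.


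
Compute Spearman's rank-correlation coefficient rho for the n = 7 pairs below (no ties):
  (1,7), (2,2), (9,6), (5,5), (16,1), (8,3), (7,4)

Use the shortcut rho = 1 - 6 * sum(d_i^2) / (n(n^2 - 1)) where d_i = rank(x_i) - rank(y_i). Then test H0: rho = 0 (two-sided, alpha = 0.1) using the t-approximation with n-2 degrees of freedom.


Step 1: Rank x and y separately (midranks; no ties here).
rank(x): 1->1, 2->2, 9->6, 5->3, 16->7, 8->5, 7->4
rank(y): 7->7, 2->2, 6->6, 5->5, 1->1, 3->3, 4->4
Step 2: d_i = R_x(i) - R_y(i); compute d_i^2.
  (1-7)^2=36, (2-2)^2=0, (6-6)^2=0, (3-5)^2=4, (7-1)^2=36, (5-3)^2=4, (4-4)^2=0
sum(d^2) = 80.
Step 3: rho = 1 - 6*80 / (7*(7^2 - 1)) = 1 - 480/336 = -0.428571.
Step 4: Under H0, t = rho * sqrt((n-2)/(1-rho^2)) = -1.0607 ~ t(5).
Step 5: Two-sided p-value from the t-distribution with 5 df = 0.337368.
Step 6: alpha = 0.1. fail to reject H0.

rho = -0.4286, p = 0.337368, fail to reject H0 at alpha = 0.1.


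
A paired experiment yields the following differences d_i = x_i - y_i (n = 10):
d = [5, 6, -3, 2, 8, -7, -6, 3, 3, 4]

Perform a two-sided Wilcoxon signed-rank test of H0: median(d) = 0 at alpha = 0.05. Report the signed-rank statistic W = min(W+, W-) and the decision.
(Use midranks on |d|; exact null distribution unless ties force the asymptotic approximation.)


Step 1: Drop any zero differences (none here) and take |d_i|.
|d| = [5, 6, 3, 2, 8, 7, 6, 3, 3, 4]
Step 2: Midrank |d_i| (ties get averaged ranks).
ranks: |5|->6, |6|->7.5, |3|->3, |2|->1, |8|->10, |7|->9, |6|->7.5, |3|->3, |3|->3, |4|->5
Step 3: Attach original signs; sum ranks with positive sign and with negative sign.
W+ = 6 + 7.5 + 1 + 10 + 3 + 3 + 5 = 35.5
W- = 3 + 9 + 7.5 = 19.5
(Check: W+ + W- = 55 should equal n(n+1)/2 = 55.)
Step 4: Test statistic W = min(W+, W-) = 19.5.
Step 5: Ties in |d|, so use the tie-corrected normal approximation.
        E[W] = n(n+1)/4 = 10*11/4 = 27.5.
        Tie groups: |d|=3 (t=3), |d|=6 (t=2); sum(t^3 - t) = 30.
        Var[W] = n(n+1)(2n+1)/24 - sum(t^3-t)/48 = 2310/24 - 30/48 = 95.625.
        z = (W - E[W]) / sqrt(Var[W]) = (19.5 - 27.5) / 9.7788 = -0.8181.
        Two-sided p = 2*Phi(z) = 0.413302.
Step 6: alpha = 0.05. fail to reject H0.

W+ = 35.5, W- = 19.5, W = min = 19.5, p = 0.413302, fail to reject H0.


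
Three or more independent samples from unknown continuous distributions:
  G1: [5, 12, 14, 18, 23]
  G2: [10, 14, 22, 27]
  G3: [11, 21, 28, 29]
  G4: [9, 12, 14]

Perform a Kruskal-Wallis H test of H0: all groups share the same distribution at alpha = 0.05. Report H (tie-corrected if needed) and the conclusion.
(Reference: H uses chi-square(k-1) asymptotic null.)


Step 1: Combine all N = 16 observations and assign midranks.
sorted (value, group, rank): (5,G1,1), (9,G4,2), (10,G2,3), (11,G3,4), (12,G1,5.5), (12,G4,5.5), (14,G1,8), (14,G2,8), (14,G4,8), (18,G1,10), (21,G3,11), (22,G2,12), (23,G1,13), (27,G2,14), (28,G3,15), (29,G3,16)
Step 2: Sum ranks within each group.
R_1 = 37.5 (n_1 = 5)
R_2 = 37 (n_2 = 4)
R_3 = 46 (n_3 = 4)
R_4 = 15.5 (n_4 = 3)
Step 3: H = 12/(N(N+1)) * sum(R_i^2/n_i) - 3(N+1)
     = 12/(16*17) * (37.5^2/5 + 37^2/4 + 46^2/4 + 15.5^2/3) - 3*17
     = 0.044118 * 1232.58 - 51
     = 3.378676.
Step 4: Ties present; correction factor C = 1 - 30/(16^3 - 16) = 0.992647. Corrected H = 3.378676 / 0.992647 = 3.403704.
Step 5: Under H0, H ~ chi^2(3); p-value = 0.333468.
Step 6: alpha = 0.05. fail to reject H0.

H = 3.4037, df = 3, p = 0.333468, fail to reject H0.


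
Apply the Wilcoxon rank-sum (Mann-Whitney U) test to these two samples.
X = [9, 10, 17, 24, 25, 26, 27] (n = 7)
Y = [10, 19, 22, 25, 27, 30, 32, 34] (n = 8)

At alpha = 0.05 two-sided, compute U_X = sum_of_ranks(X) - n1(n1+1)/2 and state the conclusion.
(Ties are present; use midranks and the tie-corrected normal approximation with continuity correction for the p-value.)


Step 1: Combine and sort all 15 observations; assign midranks.
sorted (value, group): (9,X), (10,X), (10,Y), (17,X), (19,Y), (22,Y), (24,X), (25,X), (25,Y), (26,X), (27,X), (27,Y), (30,Y), (32,Y), (34,Y)
ranks: 9->1, 10->2.5, 10->2.5, 17->4, 19->5, 22->6, 24->7, 25->8.5, 25->8.5, 26->10, 27->11.5, 27->11.5, 30->13, 32->14, 34->15
Step 2: Rank sum for X: R1 = 1 + 2.5 + 4 + 7 + 8.5 + 10 + 11.5 = 44.5.
Step 3: U_X = R1 - n1(n1+1)/2 = 44.5 - 7*8/2 = 44.5 - 28 = 16.5.
       U_Y = n1*n2 - U_X = 56 - 16.5 = 39.5.
Step 4: Ties are present, so use the tie-corrected normal approximation (with continuity correction) for the p-value.
Step 5: p-value = 0.201805; compare to alpha = 0.05. fail to reject H0.

U_X = 16.5, p = 0.201805, fail to reject H0 at alpha = 0.05.
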